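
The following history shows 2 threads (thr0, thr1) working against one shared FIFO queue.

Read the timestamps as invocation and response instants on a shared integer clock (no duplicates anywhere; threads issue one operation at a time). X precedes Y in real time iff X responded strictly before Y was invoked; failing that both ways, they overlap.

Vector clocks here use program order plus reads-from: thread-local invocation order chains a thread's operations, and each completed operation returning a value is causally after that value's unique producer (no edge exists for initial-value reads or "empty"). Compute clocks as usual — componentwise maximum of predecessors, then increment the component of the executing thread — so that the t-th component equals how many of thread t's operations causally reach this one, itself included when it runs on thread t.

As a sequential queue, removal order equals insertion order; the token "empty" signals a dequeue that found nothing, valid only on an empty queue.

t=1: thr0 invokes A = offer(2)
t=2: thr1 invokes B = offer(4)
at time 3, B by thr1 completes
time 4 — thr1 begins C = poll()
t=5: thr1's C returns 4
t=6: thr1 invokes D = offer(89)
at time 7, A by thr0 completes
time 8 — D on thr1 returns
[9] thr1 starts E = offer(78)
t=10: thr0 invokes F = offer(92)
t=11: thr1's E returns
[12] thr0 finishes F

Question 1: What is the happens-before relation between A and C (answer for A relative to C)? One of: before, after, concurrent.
A spans [1,7], C spans [4,5]
the intervals overlap in both directions

concurrent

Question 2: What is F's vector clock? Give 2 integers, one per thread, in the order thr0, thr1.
invoked at 2, B has no predecessors; its own thr1 bump gives (0, 1)
invoked at 1, A has no predecessors; its own thr0 bump gives (1, 0)
C, invoked 4, takes VC(B)=(0, 1) under max, adds 1 for thr1 → (0, 2)
F, invoked 10, takes VC(A)=(1, 0) under max, adds 1 for thr0 → (2, 0)
D, invoked 6, takes VC(C)=(0, 2) under max, adds 1 for thr1 → (0, 3)
E, invoked 9, takes VC(D)=(0, 3) under max, adds 1 for thr1 → (0, 4)
target: VC(F) = (2, 0)

(2, 0)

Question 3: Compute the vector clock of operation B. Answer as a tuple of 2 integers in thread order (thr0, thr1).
B (invocation 2): nothing precedes it; thr1's component alone gives (0, 1)
A (invocation 1): nothing precedes it; thr0's component alone gives (1, 0)
merge at C (invoked 4): VC(B)=(0, 1), own-thread bump on thr1 → (0, 2)
merge at F (invoked 10): VC(A)=(1, 0), own-thread bump on thr0 → (2, 0)
merge at D (invoked 6): VC(C)=(0, 2), own-thread bump on thr1 → (0, 3)
merge at E (invoked 9): VC(D)=(0, 3), own-thread bump on thr1 → (0, 4)
target: VC(B) = (0, 1)

(0, 1)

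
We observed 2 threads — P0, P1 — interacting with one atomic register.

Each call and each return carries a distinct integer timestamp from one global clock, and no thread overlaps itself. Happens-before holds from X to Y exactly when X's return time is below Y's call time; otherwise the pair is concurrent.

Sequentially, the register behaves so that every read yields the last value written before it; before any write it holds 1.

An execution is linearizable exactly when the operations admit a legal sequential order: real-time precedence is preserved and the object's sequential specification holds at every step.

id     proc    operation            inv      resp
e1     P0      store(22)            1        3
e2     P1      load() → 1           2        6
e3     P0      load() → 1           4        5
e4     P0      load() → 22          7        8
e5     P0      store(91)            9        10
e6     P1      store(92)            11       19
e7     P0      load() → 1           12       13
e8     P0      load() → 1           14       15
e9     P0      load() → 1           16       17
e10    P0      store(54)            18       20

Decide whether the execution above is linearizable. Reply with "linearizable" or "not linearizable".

not linearizable

events 1..4 are fine; event 5 — the response of e3 at time 5 — makes the prefix non-linearizable
one real-time candidate order over the 2 completed operations — the atomic register replay rejects it
completion choices over the 1 pending operation (e2) were checked; none helps
e.g. e1, e3 (pending dropped): illegal at step 2, since e3 load() → 1 cannot apply there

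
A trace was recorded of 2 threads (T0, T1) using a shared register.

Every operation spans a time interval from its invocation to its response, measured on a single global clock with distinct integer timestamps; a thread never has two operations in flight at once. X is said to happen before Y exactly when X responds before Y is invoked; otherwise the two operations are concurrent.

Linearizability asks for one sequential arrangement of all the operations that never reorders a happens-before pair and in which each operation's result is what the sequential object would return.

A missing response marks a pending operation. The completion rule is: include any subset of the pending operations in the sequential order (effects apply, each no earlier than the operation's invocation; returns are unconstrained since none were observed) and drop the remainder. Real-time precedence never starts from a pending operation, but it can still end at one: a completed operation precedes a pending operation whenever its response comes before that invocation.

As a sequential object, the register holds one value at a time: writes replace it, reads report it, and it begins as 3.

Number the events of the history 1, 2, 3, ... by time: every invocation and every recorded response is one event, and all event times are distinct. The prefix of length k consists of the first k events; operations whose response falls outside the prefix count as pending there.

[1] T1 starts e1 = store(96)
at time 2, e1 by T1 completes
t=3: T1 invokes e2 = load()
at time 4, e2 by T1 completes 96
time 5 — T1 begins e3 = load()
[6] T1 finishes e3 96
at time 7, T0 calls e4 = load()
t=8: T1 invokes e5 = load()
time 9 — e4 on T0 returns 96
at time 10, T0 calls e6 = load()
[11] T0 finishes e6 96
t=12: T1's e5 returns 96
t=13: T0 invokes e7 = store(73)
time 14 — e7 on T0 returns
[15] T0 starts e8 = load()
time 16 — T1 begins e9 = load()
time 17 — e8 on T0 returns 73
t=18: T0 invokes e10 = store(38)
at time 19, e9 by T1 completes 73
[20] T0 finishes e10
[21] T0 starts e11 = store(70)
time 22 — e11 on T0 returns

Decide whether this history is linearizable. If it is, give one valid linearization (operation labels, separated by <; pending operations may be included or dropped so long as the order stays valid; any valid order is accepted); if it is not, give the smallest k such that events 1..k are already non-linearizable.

linearizable — witness: e1 < e2 < e3 < e4 < e5 < e6 < e7 < e8 < e9 < e10 < e11

step 1: e1 store(96) — value 96
step 2: e2 load() → 96 — value 96
step 3: e3 load() → 96 — value 96
step 4: e4 load() → 96 — value 96
step 5: e5 load() → 96 — value 96
step 6: e6 load() → 96 — value 96
step 7: e7 store(73) — value 73
step 8: e8 load() → 73 — value 73
step 9: e9 load() → 73 — value 73
step 10: e10 store(38) — value 38
step 11: e11 store(70) — value 70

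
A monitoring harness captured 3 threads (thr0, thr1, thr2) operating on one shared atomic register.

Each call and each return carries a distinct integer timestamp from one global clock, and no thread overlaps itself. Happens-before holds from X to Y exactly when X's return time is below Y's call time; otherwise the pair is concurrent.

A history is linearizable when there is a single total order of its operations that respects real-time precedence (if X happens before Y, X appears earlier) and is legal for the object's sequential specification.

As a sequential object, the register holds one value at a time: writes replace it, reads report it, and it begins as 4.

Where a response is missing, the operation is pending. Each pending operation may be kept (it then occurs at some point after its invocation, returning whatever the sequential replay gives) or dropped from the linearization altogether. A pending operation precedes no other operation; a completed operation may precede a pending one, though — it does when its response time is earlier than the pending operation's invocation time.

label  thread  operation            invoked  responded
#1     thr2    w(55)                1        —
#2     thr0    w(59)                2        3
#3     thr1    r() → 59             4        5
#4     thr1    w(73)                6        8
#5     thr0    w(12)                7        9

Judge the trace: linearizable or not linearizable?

linearizable

a witness: #1, #2, #3, #4, #5
after step 1 (#1 w(55) (pending, included)): value 55
after step 2 (#2 w(59)): value 59
after step 3 (#3 r() → 59): value 59
after step 4 (#4 w(73)): value 73
after step 5 (#5 w(12)): value 12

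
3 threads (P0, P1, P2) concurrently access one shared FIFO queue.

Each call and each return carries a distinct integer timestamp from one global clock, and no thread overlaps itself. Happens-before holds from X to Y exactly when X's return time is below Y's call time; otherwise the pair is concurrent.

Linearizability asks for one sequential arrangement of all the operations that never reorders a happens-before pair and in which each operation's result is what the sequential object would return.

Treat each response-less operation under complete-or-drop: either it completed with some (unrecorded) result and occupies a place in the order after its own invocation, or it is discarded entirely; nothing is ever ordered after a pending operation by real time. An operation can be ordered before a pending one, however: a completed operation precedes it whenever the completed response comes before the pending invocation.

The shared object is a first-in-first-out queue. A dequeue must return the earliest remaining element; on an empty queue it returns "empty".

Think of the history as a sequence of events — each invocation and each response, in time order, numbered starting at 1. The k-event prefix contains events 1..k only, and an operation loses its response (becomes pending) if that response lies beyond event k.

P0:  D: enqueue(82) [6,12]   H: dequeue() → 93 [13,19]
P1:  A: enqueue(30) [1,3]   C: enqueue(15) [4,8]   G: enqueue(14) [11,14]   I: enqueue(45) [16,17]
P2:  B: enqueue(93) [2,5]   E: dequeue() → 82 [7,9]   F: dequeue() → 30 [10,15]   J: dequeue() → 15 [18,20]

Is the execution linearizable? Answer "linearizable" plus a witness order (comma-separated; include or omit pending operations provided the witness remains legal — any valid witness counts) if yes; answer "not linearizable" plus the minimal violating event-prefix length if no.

through event 8 a valid linearization exists; event 9 (E responding at time 9) ends that
checked exhaustively: 5 real-time-consistent orders of 4 completed operations, zero legal FIFO queue replays
every completion of the 1 pending operation (D) was checked; none linearizes
sample order A, B, C, E (pending dropped) stalls at step 4 — E dequeue() → 82 has no legal effect
sample order A, B, E, C (pending dropped) stalls at step 3 — E dequeue() → 82 has no legal effect

not linearizable — minimal violating prefix: 9 events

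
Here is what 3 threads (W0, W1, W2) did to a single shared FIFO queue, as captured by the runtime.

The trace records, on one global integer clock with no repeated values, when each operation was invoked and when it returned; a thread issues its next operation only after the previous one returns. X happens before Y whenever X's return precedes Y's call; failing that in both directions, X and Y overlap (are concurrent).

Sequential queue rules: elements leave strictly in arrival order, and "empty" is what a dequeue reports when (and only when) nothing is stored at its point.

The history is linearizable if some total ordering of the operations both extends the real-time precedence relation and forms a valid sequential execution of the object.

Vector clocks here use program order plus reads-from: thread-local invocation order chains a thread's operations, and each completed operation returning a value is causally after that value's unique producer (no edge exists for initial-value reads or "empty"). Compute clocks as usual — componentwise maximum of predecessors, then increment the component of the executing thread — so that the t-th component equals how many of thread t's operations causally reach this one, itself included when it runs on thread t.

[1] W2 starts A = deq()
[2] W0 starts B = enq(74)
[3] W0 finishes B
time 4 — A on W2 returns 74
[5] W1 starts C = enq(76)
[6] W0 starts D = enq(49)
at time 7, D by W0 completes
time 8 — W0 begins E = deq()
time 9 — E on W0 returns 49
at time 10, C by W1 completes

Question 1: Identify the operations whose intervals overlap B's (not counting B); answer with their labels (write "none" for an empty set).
Answer: A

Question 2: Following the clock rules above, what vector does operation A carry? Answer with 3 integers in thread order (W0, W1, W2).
Answer: (1, 0, 1)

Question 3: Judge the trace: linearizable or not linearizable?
linearizable

a witness: B, A, D, C, E
step 1: B enq(74) — queue <74>
step 2: A deq() → 74 — queue <>
step 3: D enq(49) — queue <49>
step 4: C enq(76) — queue <49,76>
step 5: E deq() → 49 — queue <76>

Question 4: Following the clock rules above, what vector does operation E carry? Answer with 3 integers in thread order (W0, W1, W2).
Answer: (3, 0, 0)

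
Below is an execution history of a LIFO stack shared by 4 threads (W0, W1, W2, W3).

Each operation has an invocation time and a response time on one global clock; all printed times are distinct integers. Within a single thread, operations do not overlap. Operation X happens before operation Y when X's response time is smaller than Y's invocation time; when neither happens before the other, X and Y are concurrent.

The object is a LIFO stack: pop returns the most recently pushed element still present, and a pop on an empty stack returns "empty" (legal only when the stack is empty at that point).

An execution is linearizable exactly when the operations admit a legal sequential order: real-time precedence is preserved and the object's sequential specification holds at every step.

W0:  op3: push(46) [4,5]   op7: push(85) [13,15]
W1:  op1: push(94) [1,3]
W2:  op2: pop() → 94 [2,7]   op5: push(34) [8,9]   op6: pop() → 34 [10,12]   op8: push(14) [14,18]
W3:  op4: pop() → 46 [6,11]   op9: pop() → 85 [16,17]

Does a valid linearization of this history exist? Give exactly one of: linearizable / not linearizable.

linearizable

one valid linearization: op1, op2, op3, op4, op5, op6, op7, op9, op8
step 1: op1 push(94) — stack <94>
step 2: op2 pop() → 94 — stack <>
step 3: op3 push(46) — stack <46>
step 4: op4 pop() → 46 — stack <>
step 5: op5 push(34) — stack <34>
step 6: op6 pop() → 34 — stack <>
step 7: op7 push(85) — stack <85>
step 8: op9 pop() → 85 — stack <>
step 9: op8 push(14) — stack <14>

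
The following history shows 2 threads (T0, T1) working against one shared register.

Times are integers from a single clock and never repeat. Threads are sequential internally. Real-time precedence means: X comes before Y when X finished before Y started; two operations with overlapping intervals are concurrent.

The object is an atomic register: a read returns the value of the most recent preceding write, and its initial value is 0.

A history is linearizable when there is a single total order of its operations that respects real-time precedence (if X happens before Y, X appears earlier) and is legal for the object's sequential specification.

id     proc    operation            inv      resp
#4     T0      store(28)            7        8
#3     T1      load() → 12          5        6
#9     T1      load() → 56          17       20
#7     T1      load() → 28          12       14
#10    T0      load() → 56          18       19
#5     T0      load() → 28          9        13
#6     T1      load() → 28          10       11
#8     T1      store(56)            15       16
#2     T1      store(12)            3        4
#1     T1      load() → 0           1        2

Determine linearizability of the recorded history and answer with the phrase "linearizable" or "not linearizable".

linearizable

a witness: #1, #2, #3, #4, #5, #6, #7, #8, #9, #10
step 1: #1 load() → 0 — value 0
step 2: #2 store(12) — value 12
step 3: #3 load() → 12 — value 12
step 4: #4 store(28) — value 28
step 5: #5 load() → 28 — value 28
step 6: #6 load() → 28 — value 28
step 7: #7 load() → 28 — value 28
step 8: #8 store(56) — value 56
step 9: #9 load() → 56 — value 56
step 10: #10 load() → 56 — value 56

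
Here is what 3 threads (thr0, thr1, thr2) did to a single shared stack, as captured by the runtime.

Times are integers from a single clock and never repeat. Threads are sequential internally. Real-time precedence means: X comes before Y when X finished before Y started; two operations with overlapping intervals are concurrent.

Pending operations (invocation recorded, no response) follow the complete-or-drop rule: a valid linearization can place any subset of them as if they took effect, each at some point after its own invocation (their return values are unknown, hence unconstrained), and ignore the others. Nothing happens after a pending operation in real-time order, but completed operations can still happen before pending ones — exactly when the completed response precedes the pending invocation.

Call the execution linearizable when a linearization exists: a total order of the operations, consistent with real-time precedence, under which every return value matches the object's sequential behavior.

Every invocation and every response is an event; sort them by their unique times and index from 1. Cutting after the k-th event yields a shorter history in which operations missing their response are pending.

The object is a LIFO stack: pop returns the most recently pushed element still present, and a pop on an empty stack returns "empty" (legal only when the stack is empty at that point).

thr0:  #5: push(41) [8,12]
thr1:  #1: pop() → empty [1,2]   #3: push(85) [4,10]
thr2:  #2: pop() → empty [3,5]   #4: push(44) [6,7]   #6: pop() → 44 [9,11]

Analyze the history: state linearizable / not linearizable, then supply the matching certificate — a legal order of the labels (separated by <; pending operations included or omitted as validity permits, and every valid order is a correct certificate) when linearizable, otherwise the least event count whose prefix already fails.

linearizable — witness: #1 < #2 < #3 < #4 < #6 < #5

after step 1 (#1 pop() → empty): stack <>
after step 2 (#2 pop() → empty): stack <>
after step 3 (#3 push(85)): stack <85>
after step 4 (#4 push(44)): stack <85,44>
after step 5 (#6 pop() → 44): stack <85>
after step 6 (#5 push(41)): stack <85,41>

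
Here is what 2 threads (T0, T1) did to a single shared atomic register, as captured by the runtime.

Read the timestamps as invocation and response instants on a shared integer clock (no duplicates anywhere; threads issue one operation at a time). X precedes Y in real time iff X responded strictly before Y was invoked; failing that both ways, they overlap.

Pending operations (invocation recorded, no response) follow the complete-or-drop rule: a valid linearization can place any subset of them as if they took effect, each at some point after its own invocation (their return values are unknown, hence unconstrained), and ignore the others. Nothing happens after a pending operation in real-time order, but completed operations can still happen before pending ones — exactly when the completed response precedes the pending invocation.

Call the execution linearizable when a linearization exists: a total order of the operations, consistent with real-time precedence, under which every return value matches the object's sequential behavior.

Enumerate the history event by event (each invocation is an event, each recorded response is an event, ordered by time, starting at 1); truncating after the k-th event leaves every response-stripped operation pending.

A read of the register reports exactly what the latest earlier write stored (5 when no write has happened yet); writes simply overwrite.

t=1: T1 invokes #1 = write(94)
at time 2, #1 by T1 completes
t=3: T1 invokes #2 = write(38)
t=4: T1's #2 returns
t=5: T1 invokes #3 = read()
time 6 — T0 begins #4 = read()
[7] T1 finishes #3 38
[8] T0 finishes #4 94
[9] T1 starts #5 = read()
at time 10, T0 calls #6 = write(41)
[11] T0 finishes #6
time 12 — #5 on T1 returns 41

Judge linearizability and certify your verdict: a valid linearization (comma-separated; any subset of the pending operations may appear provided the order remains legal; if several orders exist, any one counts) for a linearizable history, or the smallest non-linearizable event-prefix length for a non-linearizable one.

already the first 8 events (up to #4's response at time 8) admit no linearization; the first 7 still do
checked exhaustively: 2 real-time-consistent orders of 4 completed operations, zero legal atomic register replays
one such order, #1, #2, #3, #4, breaks at step 4 where #4 read() → 94 is illegal
one such order, #1, #2, #4, #3, breaks at step 3 where #4 read() → 94 is illegal

not linearizable — minimal violating prefix: 8 events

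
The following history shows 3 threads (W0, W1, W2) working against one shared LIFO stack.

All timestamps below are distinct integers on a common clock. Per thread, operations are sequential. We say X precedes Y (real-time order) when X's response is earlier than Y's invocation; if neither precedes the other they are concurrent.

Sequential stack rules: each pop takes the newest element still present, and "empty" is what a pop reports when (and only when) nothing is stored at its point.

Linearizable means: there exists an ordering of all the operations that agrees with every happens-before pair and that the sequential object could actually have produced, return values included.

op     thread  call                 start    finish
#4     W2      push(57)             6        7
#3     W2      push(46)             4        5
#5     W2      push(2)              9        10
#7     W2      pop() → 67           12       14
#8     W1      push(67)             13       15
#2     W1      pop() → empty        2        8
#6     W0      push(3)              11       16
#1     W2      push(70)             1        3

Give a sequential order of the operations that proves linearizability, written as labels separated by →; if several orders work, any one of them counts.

#2 → #1 → #3 → #4 → #5 → #6 → #8 → #7

1. #2 pop() → empty, leaving stack <>
2. #1 push(70), leaving stack <70>
3. #3 push(46), leaving stack <70,46>
4. #4 push(57), leaving stack <70,46,57>
5. #5 push(2), leaving stack <70,46,57,2>
6. #6 push(3), leaving stack <70,46,57,2,3>
7. #8 push(67), leaving stack <70,46,57,2,3,67>
8. #7 pop() → 67, leaving stack <70,46,57,2,3>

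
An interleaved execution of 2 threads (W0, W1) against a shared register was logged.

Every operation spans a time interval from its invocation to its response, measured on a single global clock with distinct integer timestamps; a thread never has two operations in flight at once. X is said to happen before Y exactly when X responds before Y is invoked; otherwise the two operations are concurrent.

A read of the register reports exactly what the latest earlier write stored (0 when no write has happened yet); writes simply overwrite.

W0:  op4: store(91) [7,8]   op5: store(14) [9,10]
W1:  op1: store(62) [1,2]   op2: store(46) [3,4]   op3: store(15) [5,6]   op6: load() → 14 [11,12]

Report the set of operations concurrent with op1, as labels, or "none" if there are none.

none

op1 spans [1,2]; an op avoiding the whole window 1..2 is ordered, any other is concurrent
op2 [3,4]: after
op3 [5,6]: after
op4 [7,8]: after
op5 [9,10]: after
op6 [11,12]: after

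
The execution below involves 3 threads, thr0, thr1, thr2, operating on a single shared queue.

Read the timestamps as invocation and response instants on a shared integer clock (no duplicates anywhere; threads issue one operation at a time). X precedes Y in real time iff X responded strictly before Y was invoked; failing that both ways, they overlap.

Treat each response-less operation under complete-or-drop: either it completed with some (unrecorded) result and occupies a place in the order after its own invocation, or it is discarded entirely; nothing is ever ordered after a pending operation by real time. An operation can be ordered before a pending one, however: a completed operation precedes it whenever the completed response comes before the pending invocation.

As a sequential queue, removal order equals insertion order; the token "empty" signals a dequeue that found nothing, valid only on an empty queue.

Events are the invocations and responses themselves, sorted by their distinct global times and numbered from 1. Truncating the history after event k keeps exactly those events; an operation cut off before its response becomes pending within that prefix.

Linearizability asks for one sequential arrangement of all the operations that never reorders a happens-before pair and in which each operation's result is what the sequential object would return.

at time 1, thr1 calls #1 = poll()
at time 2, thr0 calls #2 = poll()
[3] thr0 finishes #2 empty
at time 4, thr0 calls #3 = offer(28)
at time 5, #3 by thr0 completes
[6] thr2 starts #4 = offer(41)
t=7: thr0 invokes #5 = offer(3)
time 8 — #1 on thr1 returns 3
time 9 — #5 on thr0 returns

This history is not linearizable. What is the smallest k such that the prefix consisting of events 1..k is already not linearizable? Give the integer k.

events 1..7 are linearizable; a witness order is #1, #2, #3:
1. #1 poll() (pending, included), leaving queue <>
2. #2 poll() → empty, leaving queue <>
3. #3 offer(28), leaving queue <28>
at event 8 (#1's time-8 response) nothing linearizes any more
no completion choice of the 2 pending operations (#4, #5) rescues it — every subset was tried
sample order #1, #2, #3 (pending dropped) stalls at step 1 — #1 poll() → 3 has no legal effect
sample order #2, #1, #3 (pending dropped) stalls at step 2 — #1 poll() → 3 has no legal effect

8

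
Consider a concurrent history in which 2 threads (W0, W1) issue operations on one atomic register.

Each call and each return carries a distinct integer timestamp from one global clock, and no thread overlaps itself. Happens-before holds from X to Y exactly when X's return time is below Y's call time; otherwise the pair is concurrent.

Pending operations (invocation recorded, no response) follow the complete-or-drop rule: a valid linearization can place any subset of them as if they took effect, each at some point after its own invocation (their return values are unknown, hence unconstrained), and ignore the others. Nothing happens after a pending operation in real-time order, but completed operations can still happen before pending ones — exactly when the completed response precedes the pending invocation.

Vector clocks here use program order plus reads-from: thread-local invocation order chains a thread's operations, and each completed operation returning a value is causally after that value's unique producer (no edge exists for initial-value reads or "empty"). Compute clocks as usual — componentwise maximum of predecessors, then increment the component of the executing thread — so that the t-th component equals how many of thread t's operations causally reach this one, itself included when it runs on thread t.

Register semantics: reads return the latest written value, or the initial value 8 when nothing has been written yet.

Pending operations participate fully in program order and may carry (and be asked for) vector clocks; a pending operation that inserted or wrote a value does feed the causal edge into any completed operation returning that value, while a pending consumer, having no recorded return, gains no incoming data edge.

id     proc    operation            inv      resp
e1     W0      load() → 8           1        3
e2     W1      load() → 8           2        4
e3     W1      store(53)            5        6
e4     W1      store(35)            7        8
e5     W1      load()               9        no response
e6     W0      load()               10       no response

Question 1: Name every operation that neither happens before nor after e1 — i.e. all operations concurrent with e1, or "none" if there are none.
e2

e1 runs from 1 to 3; window-overlapping ops are concurrent
e2 [2,4]: concurrent
e3 [5,6]: after
e4 [7,8]: after
e5 [9,…): after
e6 [10,…): after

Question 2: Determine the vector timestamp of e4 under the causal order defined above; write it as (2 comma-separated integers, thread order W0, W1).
(0, 3)

invoked at 2, e2 has no predecessors; its own W1 bump gives (0, 1)
invoked at 1, e1 has no predecessors; its own W0 bump gives (1, 0)
invoked at 5, e3 merges VC(e2)=(0, 1) and bumps W1's slot → (0, 2)
invoked at 10, e6 merges VC(e1)=(1, 0) and bumps W0's slot → (2, 0)
invoked at 7, e4 merges VC(e3)=(0, 2) and bumps W1's slot → (0, 3)
invoked at 9, e5 merges VC(e4)=(0, 3) and bumps W1's slot → (0, 4)
target: VC(e4) = (0, 3)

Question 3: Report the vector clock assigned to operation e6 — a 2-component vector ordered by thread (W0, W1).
(2, 0)

VC(e2, invoked at 2): no causal predecessors; +1 on W1 → (0, 1)
VC(e1, invoked at 1): no causal predecessors; +1 on W0 → (1, 0)
merge at e3 (invoked 5): VC(e2)=(0, 1), own-thread bump on W1 → (0, 2)
merge at e6 (invoked 10): VC(e1)=(1, 0), own-thread bump on W0 → (2, 0)
merge at e4 (invoked 7): VC(e3)=(0, 2), own-thread bump on W1 → (0, 3)
merge at e5 (invoked 9): VC(e4)=(0, 3), own-thread bump on W1 → (0, 4)
target: VC(e6) = (2, 0)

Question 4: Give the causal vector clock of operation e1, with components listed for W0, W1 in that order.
(1, 0)

no predecessors for e2 (invoked 2): W1 increments from zero → (0, 1)
no predecessors for e1 (invoked 1): W0 increments from zero → (1, 0)
e3 (invocation 5): componentwise max over VC(e2)=(0, 1), +1 at W1, giving (0, 2)
e6 (invocation 10): componentwise max over VC(e1)=(1, 0), +1 at W0, giving (2, 0)
e4 (invocation 7): componentwise max over VC(e3)=(0, 2), +1 at W1, giving (0, 3)
e5 (invocation 9): componentwise max over VC(e4)=(0, 3), +1 at W1, giving (0, 4)
target: VC(e1) = (1, 0)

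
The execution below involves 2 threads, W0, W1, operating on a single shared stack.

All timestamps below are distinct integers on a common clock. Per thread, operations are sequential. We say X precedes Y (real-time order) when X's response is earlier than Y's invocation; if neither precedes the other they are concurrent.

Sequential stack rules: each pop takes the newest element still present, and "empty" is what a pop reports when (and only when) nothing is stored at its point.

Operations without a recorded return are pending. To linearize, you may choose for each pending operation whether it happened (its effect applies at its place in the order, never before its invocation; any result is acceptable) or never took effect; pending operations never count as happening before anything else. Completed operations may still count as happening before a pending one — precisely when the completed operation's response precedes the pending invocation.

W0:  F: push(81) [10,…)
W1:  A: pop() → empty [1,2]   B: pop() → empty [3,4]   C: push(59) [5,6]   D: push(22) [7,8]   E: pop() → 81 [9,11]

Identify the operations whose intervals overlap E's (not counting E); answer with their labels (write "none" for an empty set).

F

E runs from 9 to 11; window-overlapping ops are concurrent
A [1,2]: before
B [3,4]: before
C [5,6]: before
D [7,8]: before
F [10,…): concurrent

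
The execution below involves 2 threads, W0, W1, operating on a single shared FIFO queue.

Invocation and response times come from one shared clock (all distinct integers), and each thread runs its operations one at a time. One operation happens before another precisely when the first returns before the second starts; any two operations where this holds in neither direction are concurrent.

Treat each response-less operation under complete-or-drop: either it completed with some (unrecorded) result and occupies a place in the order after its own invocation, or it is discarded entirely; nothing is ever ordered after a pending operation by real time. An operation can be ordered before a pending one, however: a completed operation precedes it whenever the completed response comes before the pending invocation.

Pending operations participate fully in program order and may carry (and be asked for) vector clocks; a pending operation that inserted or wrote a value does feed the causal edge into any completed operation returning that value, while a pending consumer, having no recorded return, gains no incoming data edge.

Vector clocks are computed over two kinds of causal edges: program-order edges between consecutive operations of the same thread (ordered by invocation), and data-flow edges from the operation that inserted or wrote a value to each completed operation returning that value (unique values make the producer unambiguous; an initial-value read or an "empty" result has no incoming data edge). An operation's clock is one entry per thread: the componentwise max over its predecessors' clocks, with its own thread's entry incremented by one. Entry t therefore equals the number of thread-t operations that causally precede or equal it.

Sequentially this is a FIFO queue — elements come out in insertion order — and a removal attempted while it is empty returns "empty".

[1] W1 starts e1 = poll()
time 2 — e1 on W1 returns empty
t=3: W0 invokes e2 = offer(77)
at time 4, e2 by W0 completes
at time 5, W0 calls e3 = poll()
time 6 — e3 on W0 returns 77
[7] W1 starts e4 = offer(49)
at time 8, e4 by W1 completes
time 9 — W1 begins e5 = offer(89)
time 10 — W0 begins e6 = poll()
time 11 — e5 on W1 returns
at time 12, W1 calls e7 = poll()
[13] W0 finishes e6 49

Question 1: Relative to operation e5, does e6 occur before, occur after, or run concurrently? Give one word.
concurrent

e6 spans [10,13], e5 spans [9,11]
the intervals overlap in both directions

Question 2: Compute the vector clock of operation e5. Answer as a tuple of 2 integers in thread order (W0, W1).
(0, 3)

no predecessors for e1 (invoked 1): W1 increments from zero → (0, 1)
no predecessors for e2 (invoked 3): W0 increments from zero → (1, 0)
from VC(e1)=(0, 1), e4 (invoked 7) maxes components and bumps W1 → (0, 2)
from VC(e2)=(1, 0), e3 (invoked 5) maxes components and bumps W0 → (2, 0)
from VC(e4)=(0, 2), e5 (invoked 9) maxes components and bumps W1 → (0, 3)
from VC(e5)=(0, 3), e7 (invoked 12) maxes components and bumps W1 → (0, 4)
from VC(e3)=(2, 0), VC(e4)=(0, 2), e6 (invoked 10) maxes components and bumps W0 → (3, 2)
target: VC(e5) = (0, 3)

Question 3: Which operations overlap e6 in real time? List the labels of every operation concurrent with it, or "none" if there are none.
e5, e7

concurrent with e6 ([10,13]): every op whose interval crosses 10..13
e1 [1,2]: before
e2 [3,4]: before
e3 [5,6]: before
e4 [7,8]: before
e5 [9,11]: concurrent
e7 [12,…): concurrent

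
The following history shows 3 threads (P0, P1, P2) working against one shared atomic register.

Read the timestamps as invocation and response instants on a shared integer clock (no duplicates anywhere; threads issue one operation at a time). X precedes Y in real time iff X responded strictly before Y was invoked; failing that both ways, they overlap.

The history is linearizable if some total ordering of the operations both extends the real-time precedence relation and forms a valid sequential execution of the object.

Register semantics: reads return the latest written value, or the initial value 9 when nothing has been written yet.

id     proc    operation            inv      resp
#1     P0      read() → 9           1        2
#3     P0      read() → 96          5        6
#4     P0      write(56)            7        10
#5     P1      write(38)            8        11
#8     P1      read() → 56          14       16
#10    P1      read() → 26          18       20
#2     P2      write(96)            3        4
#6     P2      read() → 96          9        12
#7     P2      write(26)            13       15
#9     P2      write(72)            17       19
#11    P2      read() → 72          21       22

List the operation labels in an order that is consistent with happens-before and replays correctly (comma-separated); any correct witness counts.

after step 1 (#1 read() → 9): value 9
after step 2 (#2 write(96)): value 96
after step 3 (#3 read() → 96): value 96
after step 4 (#6 read() → 96): value 96
after step 5 (#5 write(38)): value 38
after step 6 (#4 write(56)): value 56
after step 7 (#8 read() → 56): value 56
after step 8 (#7 write(26)): value 26
after step 9 (#10 read() → 26): value 26
after step 10 (#9 write(72)): value 72
after step 11 (#11 read() → 72): value 72

#1, #2, #3, #6, #5, #4, #8, #7, #10, #9, #11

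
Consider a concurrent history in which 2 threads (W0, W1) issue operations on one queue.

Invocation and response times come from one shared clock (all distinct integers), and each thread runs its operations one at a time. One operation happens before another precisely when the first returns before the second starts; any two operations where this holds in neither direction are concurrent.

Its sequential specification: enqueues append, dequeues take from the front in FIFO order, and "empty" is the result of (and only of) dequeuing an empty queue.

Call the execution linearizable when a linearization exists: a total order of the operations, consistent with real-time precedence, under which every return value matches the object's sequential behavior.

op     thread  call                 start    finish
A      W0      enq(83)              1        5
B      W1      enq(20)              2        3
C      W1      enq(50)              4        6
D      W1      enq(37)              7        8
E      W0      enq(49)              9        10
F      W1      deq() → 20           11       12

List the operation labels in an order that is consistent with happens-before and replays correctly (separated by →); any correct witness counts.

1. B enq(20), leaving queue <20>
2. A enq(83), leaving queue <20,83>
3. C enq(50), leaving queue <20,83,50>
4. D enq(37), leaving queue <20,83,50,37>
5. E enq(49), leaving queue <20,83,50,37,49>
6. F deq() → 20, leaving queue <83,50,37,49>

B → A → C → D → E → F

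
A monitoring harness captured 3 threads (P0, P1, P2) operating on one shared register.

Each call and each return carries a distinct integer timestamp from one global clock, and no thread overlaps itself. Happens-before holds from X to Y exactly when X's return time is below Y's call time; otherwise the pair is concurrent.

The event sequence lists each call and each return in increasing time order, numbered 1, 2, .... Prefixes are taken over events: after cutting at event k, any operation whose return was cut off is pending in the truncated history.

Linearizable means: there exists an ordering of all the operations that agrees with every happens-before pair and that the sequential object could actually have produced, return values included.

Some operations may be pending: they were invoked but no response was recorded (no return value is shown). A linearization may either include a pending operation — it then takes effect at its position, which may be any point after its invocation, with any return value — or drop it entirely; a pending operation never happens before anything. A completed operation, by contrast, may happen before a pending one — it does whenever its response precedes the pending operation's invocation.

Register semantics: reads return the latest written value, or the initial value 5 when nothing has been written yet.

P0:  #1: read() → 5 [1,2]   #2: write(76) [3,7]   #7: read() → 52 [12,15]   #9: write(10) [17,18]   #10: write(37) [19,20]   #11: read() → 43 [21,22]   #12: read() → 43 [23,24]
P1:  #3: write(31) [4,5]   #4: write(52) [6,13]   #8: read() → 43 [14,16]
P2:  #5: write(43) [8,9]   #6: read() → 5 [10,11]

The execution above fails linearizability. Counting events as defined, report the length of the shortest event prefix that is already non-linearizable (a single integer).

11

one valid order for events 1..10 is #1, #2, #3, #4, #5:
after step 1 (#1 read() → 5): value 5
after step 2 (#2 write(76)): value 76
after step 3 (#3 write(31)): value 31
after step 4 (#4 write(52) (pending, included)): value 52
after step 5 (#5 write(43)): value 43
once event 11 joins (#6's response, time 11), exhaustive search finds no witness
include/drop combinations of the 1 pending operation (#4) were all tried; none helps
sample order #1, #2, #3, #5, #6 (pending dropped) stalls at step 5 — #6 read() → 5 has no legal effect
sample order #1, #3, #2, #5, #6 (pending dropped) stalls at step 5 — #6 read() → 5 has no legal effect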